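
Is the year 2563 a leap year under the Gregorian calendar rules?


Gregorian leap year rule: divisible by 4, but not by 100, unless also by 400.
2563 is not divisible by 4 -> not a leap year

No


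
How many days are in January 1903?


January 1903

31 days


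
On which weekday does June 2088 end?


June 2088 has 30 days
Anchor: Jan 1, 2088. With p = 2088 - 1 = 2087: (p + p//4 - p//100 + p//400) mod 7 = (2087 + 521 - 20 + 5) mod 7 = 2593 mod 7 = 3 -> Thursday (Mon=0 ... Sun=6)
Days before June (Jan-May): 152; June 1 index = (3 + 152) mod 7 = 1 -> Tuesday
Last day offset: 30 - 1 = 29 days
Weekday index = (1 + 29) mod 7 = 2

Wednesday, June 30


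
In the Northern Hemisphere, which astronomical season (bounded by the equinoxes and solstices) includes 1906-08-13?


Date: August 13
Astronomical Summer (approx.; exact equinox/solstice day varies by year): June 21 to September 21
August 13 falls within the Summer window

Summer


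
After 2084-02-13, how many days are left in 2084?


Day of year: 44 of 366
Remaining = 366 - 44

322 days


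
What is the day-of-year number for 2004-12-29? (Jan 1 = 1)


Date: December 29, 2004
Days in months 1 through 11: 335
Plus 29 days in December

Day of year: 364


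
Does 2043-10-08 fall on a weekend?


Anchor: Jan 1, 2043. With p = 2043 - 1 = 2042: (p + p//4 - p//100 + p//400) mod 7 = (2042 + 510 - 20 + 5) mod 7 = 2537 mod 7 = 3 -> Thursday (Mon=0 ... Sun=6)
Day of year: 281; offset = 280
Weekday index = (3 + 280) mod 7 = 3 -> Thursday
Weekend days: Saturday, Sunday

No


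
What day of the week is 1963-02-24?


Date: February 24, 1963
Anchor: Jan 1, 1963. With p = 1963 - 1 = 1962: (p + p//4 - p//100 + p//400) mod 7 = (1962 + 490 - 19 + 4) mod 7 = 2437 mod 7 = 1 -> Tuesday (Mon=0 ... Sun=6)
Days before February (Jan): 31; offset = 31 + 24 - 1 = 54
Weekday index = (1 + 54) mod 7 = 6

Day of the week: Sunday


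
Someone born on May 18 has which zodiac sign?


Date: May 18
Conventional tropical zodiac dates: Taurus from April 20 onward; Gemini starts May 21
May 18 falls within the Taurus range

Taurus


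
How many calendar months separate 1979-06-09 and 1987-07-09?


From June 1979 to July 1987
8 years * 12 = 96 months, plus 1 month = 97

97 months


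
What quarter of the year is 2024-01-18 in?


Month: January (month 1)
Q1: Jan-Mar, Q2: Apr-Jun, Q3: Jul-Sep, Q4: Oct-Dec

Q1


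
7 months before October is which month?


October is month 10
10 - 7 = 3

March


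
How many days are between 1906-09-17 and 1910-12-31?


From 1906-09-17 to 1910-12-31
1906-09-17: days before September = 31 + 28 + 31 + 30 + 31 + 30 + 31 + 31 = 243 (1906 is not a leap year); day of year = 243 + 17 = 260
1910-12-31: days before December = 31 + 28 + 31 + 30 + 31 + 30 + 31 + 31 + 30 + 31 + 30 = 334 (1910 is not a leap year); day of year = 334 + 31 = 365
Rest of 1906: 365 - 260 = 105
Full years 1907 (365), 1908 (366), 1909 (365): 1096
Total = 105 + 1096 + 365 = 1566

1566 days


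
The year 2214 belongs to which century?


Century = (year - 1) // 100 + 1
= (2214 - 1) // 100 + 1
= 2213 // 100 + 1
= 22 + 1

23rd century


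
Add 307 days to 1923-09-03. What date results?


Start: 1923-09-03, add 307 days
September 1923 has 30 days: 30 - 3 = 27 days to September 30 -> 280 left
October 1923 has 31 days -> 249 left
November 1923 has 30 days -> 219 left
December 1923 has 31 days -> 188 left
January 1924 has 31 days -> 157 left
February 1924 has 29 days -> 128 left
March 1924 has 31 days -> 97 left
April 1924 has 30 days -> 67 left
May 1924 has 31 days -> 36 left
June 1924 has 30 days -> 6 left
July 1924: 6 <= 31 -> lands on July 6

Result: 1924-07-06


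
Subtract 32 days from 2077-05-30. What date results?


Start: 2077-05-30, subtract 32 days
Back 30 days from May 30 reaches April 30, 2077 -> 2 left
April 2077: 30 - 2 = 28 -> lands on April 28

Result: 2077-04-28


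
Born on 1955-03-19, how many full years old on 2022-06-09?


Birth: 1955-03-19
Reference: 2022-06-09
Year difference: 2022 - 1955 = 67

67 years old


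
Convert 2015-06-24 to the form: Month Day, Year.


ISO 2015-06-24 parses as year=2015, month=06, day=24
Month 6 -> June

June 24, 2015


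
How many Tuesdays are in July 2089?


July 2089 has 31 days
Anchor: Jan 1, 2089. With p = 2089 - 1 = 2088: (p + p//4 - p//100 + p//400) mod 7 = (2088 + 522 - 20 + 5) mod 7 = 2595 mod 7 = 5 -> Saturday (Mon=0 ... Sun=6)
Days before July (Jan-Jun): 181; July 1 index = (5 + 181) mod 7 = 4 -> Friday
First Tuesday is July 5
Tuesdays: 5, 12, 19, 26

4 Tuesdays


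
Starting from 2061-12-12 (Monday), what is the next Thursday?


Current: Monday
Target: Thursday
Days ahead: 3

Next Thursday: 2061-12-15


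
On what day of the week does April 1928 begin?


Target: April 1, 1928
Anchor: Jan 1, 1928. With p = 1928 - 1 = 1927: (p + p//4 - p//100 + p//400) mod 7 = (1927 + 481 - 19 + 4) mod 7 = 2393 mod 7 = 6 -> Sunday (Mon=0 ... Sun=6)
Days before April (Jan-Mar): 91 days
Weekday index = (6 + 91) mod 7 = 6

Sunday


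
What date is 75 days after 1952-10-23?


Start: 1952-10-23, add 75 days
October 1952 has 31 days: 31 - 23 = 8 days to October 31 -> 67 left
November 1952 has 30 days -> 37 left
December 1952 has 31 days -> 6 left
January 1953: 6 <= 31 -> lands on January 6

Result: 1953-01-06


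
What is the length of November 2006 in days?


November 2006

30 days


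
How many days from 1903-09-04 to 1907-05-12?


From 1903-09-04 to 1907-05-12
1903-09-04: days before September = 31 + 28 + 31 + 30 + 31 + 30 + 31 + 31 = 243 (1903 is not a leap year); day of year = 243 + 4 = 247
1907-05-12: days before May = 31 + 28 + 31 + 30 = 120 (1907 is not a leap year); day of year = 120 + 12 = 132
Rest of 1903: 365 - 247 = 118
Full years 1904 (366), 1905 (365), 1906 (365): 1096
Total = 118 + 1096 + 132 = 1346

1346 days


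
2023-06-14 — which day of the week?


Date: June 14, 2023
Anchor: Jan 1, 2023. With p = 2023 - 1 = 2022: (p + p//4 - p//100 + p//400) mod 7 = (2022 + 505 - 20 + 5) mod 7 = 2512 mod 7 = 6 -> Sunday (Mon=0 ... Sun=6)
Days before June (Jan-May): 151; offset = 151 + 14 - 1 = 164
Weekday index = (6 + 164) mod 7 = 2

Day of the week: Wednesday


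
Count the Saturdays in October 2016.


October 2016 has 31 days
Anchor: Jan 1, 2016. With p = 2016 - 1 = 2015: (p + p//4 - p//100 + p//400) mod 7 = (2015 + 503 - 20 + 5) mod 7 = 2503 mod 7 = 4 -> Friday (Mon=0 ... Sun=6)
Days before October (Jan-Sep): 274; October 1 index = (4 + 274) mod 7 = 5 -> Saturday
First Saturday is October 1
Saturdays: 1, 8, 15, 22, 29

5 Saturdays


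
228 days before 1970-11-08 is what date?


Start: 1970-11-08, subtract 228 days
Back 8 days from November 8 reaches October 31, 1970 -> 220 left
October 1970 has 31 days -> back to September 30, 1970 -> 189 left
September 1970 has 30 days -> back to August 31, 1970 -> 159 left
August 1970 has 31 days -> back to July 31, 1970 -> 128 left
July 1970 has 31 days -> back to June 30, 1970 -> 97 left
June 1970 has 30 days -> back to May 31, 1970 -> 67 left
May 1970 has 31 days -> back to April 30, 1970 -> 36 left
April 1970 has 30 days -> back to March 31, 1970 -> 6 left
March 1970: 31 - 6 = 25 -> lands on March 25

Result: 1970-03-25


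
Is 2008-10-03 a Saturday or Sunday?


Anchor: Jan 1, 2008. With p = 2008 - 1 = 2007: (p + p//4 - p//100 + p//400) mod 7 = (2007 + 501 - 20 + 5) mod 7 = 2493 mod 7 = 1 -> Tuesday (Mon=0 ... Sun=6)
Day of year: 277; offset = 276
Weekday index = (1 + 276) mod 7 = 4 -> Friday
Weekend days: Saturday, Sunday

No


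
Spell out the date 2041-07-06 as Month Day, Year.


ISO 2041-07-06 parses as year=2041, month=07, day=06
Month 7 -> July

July 6, 2041


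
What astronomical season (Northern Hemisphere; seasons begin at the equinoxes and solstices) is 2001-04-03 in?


Date: April 3
Astronomical Spring (approx.; exact equinox/solstice day varies by year): March 20 to June 20
April 3 falls within the Spring window

Spring


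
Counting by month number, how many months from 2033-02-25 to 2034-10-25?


From February 2033 to October 2034
1 year * 12 = 12 months, plus 8 months = 20

20 months


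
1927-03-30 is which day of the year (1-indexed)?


Date: March 30, 1927
Days in months 1 through 2: 59
Plus 30 days in March

Day of year: 89


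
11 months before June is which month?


June is month 6
6 - 11 = -5; wrap: -5 + 12 = 7

July


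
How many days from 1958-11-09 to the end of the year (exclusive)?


Day of year: 313 of 365
Remaining = 365 - 313

52 days


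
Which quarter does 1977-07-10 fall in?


Month: July (month 7)
Q1: Jan-Mar, Q2: Apr-Jun, Q3: Jul-Sep, Q4: Oct-Dec

Q3


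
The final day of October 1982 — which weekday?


October 1982 has 31 days
Anchor: Jan 1, 1982. With p = 1982 - 1 = 1981: (p + p//4 - p//100 + p//400) mod 7 = (1981 + 495 - 19 + 4) mod 7 = 2461 mod 7 = 4 -> Friday (Mon=0 ... Sun=6)
Days before October (Jan-Sep): 273; October 1 index = (4 + 273) mod 7 = 4 -> Friday
Last day offset: 31 - 1 = 30 days
Weekday index = (4 + 30) mod 7 = 6

Sunday, October 31


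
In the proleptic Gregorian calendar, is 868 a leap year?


Gregorian leap year rule: divisible by 4, but not by 100, unless also by 400.
868 is divisible by 4 but not 100 -> leap year

Yes


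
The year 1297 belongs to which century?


Century = (year - 1) // 100 + 1
= (1297 - 1) // 100 + 1
= 1296 // 100 + 1
= 12 + 1

13th century


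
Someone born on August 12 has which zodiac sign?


Date: August 12
Conventional tropical zodiac dates: Leo from July 23 onward; Virgo starts August 23
August 12 falls within the Leo range

Leo


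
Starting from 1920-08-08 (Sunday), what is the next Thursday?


Current: Sunday
Target: Thursday
Days ahead: 4

Next Thursday: 1920-08-12


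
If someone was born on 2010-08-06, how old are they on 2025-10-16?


Birth: 2010-08-06
Reference: 2025-10-16
Year difference: 2025 - 2010 = 15

15 years old


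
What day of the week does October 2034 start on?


Target: October 1, 2034
Anchor: Jan 1, 2034. With p = 2034 - 1 = 2033: (p + p//4 - p//100 + p//400) mod 7 = (2033 + 508 - 20 + 5) mod 7 = 2526 mod 7 = 6 -> Sunday (Mon=0 ... Sun=6)
Days before October (Jan-Sep): 273 days
Weekday index = (6 + 273) mod 7 = 6

Sunday


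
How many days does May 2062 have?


May 2062

31 days


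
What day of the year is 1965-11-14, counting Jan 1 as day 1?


Date: November 14, 1965
Days in months 1 through 10: 304
Plus 14 days in November

Day of year: 318


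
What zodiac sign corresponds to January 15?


Date: January 15
Conventional tropical zodiac dates: Capricorn from December 22 onward; Aquarius starts January 20
January 15 falls within the Capricorn range

Capricorn


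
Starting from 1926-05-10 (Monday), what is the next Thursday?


Current: Monday
Target: Thursday
Days ahead: 3

Next Thursday: 1926-05-13


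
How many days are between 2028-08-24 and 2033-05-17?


From 2028-08-24 to 2033-05-17
2028-08-24: days before August = 31 + 29 + 31 + 30 + 31 + 30 + 31 = 213 (2028 is a leap year); day of year = 213 + 24 = 237
2033-05-17: days before May = 31 + 28 + 31 + 30 = 120 (2033 is not a leap year); day of year = 120 + 17 = 137
Rest of 2028: 366 - 237 = 129
Full years 2029 (365), 2030 (365), 2031 (365), 2032 (366): 1461
Total = 129 + 1461 + 137 = 1727

1727 days


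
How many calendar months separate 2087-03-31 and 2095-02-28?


From March 2087 to February 2095
8 years * 12 = 96 months, minus 1 month = 95

95 months


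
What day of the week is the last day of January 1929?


January 1929 has 31 days
Anchor: Jan 1, 1929. With p = 1929 - 1 = 1928: (p + p//4 - p//100 + p//400) mod 7 = (1928 + 482 - 19 + 4) mod 7 = 2395 mod 7 = 1 -> Tuesday (Mon=0 ... Sun=6)
January 1 is the anchor itself -> Tuesday
Last day offset: 31 - 1 = 30 days
Weekday index = (1 + 30) mod 7 = 3

Thursday, January 31


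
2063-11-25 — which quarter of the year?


Month: November (month 11)
Q1: Jan-Mar, Q2: Apr-Jun, Q3: Jul-Sep, Q4: Oct-Dec

Q4


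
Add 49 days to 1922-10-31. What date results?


Start: 1922-10-31, add 49 days
October 31 is the last day of October 1922 -> 49 left
November 1922 has 30 days -> 19 left
December 1922: 19 <= 31 -> lands on December 19

Result: 1922-12-19


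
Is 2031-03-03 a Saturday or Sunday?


Anchor: Jan 1, 2031. With p = 2031 - 1 = 2030: (p + p//4 - p//100 + p//400) mod 7 = (2030 + 507 - 20 + 5) mod 7 = 2522 mod 7 = 2 -> Wednesday (Mon=0 ... Sun=6)
Day of year: 62; offset = 61
Weekday index = (2 + 61) mod 7 = 0 -> Monday
Weekend days: Saturday, Sunday

No


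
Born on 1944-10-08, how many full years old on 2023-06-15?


Birth: 1944-10-08
Reference: 2023-06-15
Year difference: 2023 - 1944 = 79
Birthday not yet reached in 2023, subtract 1

78 years old


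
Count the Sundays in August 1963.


August 1963 has 31 days
Anchor: Jan 1, 1963. With p = 1963 - 1 = 1962: (p + p//4 - p//100 + p//400) mod 7 = (1962 + 490 - 19 + 4) mod 7 = 2437 mod 7 = 1 -> Tuesday (Mon=0 ... Sun=6)
Days before August (Jan-Jul): 212; August 1 index = (1 + 212) mod 7 = 3 -> Thursday
First Sunday is August 4
Sundays: 4, 11, 18, 25

4 Sundays


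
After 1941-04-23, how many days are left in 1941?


Day of year: 113 of 365
Remaining = 365 - 113

252 days


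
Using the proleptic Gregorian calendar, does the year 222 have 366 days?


Gregorian leap year rule: divisible by 4, but not by 100, unless also by 400.
222 is not divisible by 4 -> not a leap year

No


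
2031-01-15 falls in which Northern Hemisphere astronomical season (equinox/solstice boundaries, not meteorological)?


Date: January 15
Astronomical Winter (approx.; exact equinox/solstice day varies by year): December 21 to March 19
January 15 falls within the Winter window

Winter


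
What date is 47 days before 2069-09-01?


Start: 2069-09-01, subtract 47 days
Back 1 day from September 1 reaches August 31, 2069 -> 46 left
August 2069 has 31 days -> back to July 31, 2069 -> 15 left
July 2069: 31 - 15 = 16 -> lands on July 16

Result: 2069-07-16


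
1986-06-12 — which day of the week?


Date: June 12, 1986
Anchor: Jan 1, 1986. With p = 1986 - 1 = 1985: (p + p//4 - p//100 + p//400) mod 7 = (1985 + 496 - 19 + 4) mod 7 = 2466 mod 7 = 2 -> Wednesday (Mon=0 ... Sun=6)
Days before June (Jan-May): 151; offset = 151 + 12 - 1 = 162
Weekday index = (2 + 162) mod 7 = 3

Day of the week: Thursday


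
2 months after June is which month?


June is month 6
6 + 2 = 8

August


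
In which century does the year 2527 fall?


Century = (year - 1) // 100 + 1
= (2527 - 1) // 100 + 1
= 2526 // 100 + 1
= 25 + 1

26th century


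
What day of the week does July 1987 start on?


Target: July 1, 1987
Anchor: Jan 1, 1987. With p = 1987 - 1 = 1986: (p + p//4 - p//100 + p//400) mod 7 = (1986 + 496 - 19 + 4) mod 7 = 2467 mod 7 = 3 -> Thursday (Mon=0 ... Sun=6)
Days before July (Jan-Jun): 181 days
Weekday index = (3 + 181) mod 7 = 2

Wednesday


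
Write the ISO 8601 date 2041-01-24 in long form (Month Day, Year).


ISO 2041-01-24 parses as year=2041, month=01, day=24
Month 1 -> January

January 24, 2041


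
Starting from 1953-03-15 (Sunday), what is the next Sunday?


Current: Sunday
Target: Sunday
Days ahead: 7

Next Sunday: 1953-03-22


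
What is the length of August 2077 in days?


August 2077

31 days


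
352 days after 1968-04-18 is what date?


Start: 1968-04-18, add 352 days
April 1968 has 30 days: 30 - 18 = 12 days to April 30 -> 340 left
May 1968 has 31 days -> 309 left
June 1968 has 30 days -> 279 left
July 1968 has 31 days -> 248 left
August 1968 has 31 days -> 217 left
September 1968 has 30 days -> 187 left
October 1968 has 31 days -> 156 left
November 1968 has 30 days -> 126 left
December 1968 has 31 days -> 95 left
January 1969 has 31 days -> 64 left
February 1969 has 28 days -> 36 left
March 1969 has 31 days -> 5 left
April 1969: 5 <= 30 -> lands on April 5

Result: 1969-04-05


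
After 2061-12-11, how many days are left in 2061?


Day of year: 345 of 365
Remaining = 365 - 345

20 days


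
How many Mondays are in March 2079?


March 2079 has 31 days
Anchor: Jan 1, 2079. With p = 2079 - 1 = 2078: (p + p//4 - p//100 + p//400) mod 7 = (2078 + 519 - 20 + 5) mod 7 = 2582 mod 7 = 6 -> Sunday (Mon=0 ... Sun=6)
Days before March (Jan-Feb): 59; March 1 index = (6 + 59) mod 7 = 2 -> Wednesday
First Monday is March 6
Mondays: 6, 13, 20, 27

4 Mondays


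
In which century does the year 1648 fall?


Century = (year - 1) // 100 + 1
= (1648 - 1) // 100 + 1
= 1647 // 100 + 1
= 16 + 1

17th century


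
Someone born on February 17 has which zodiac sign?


Date: February 17
Conventional tropical zodiac dates: Aquarius from January 20 onward; Pisces starts February 19
February 17 falls within the Aquarius range

Aquarius


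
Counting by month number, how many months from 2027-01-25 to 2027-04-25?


From January 2027 to April 2027
0 years * 12 = 0 months, plus 3 months = 3

3 months


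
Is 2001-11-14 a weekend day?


Anchor: Jan 1, 2001. With p = 2001 - 1 = 2000: (p + p//4 - p//100 + p//400) mod 7 = (2000 + 500 - 20 + 5) mod 7 = 2485 mod 7 = 0 -> Monday (Mon=0 ... Sun=6)
Day of year: 318; offset = 317
Weekday index = (0 + 317) mod 7 = 2 -> Wednesday
Weekend days: Saturday, Sunday

No


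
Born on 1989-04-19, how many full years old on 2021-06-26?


Birth: 1989-04-19
Reference: 2021-06-26
Year difference: 2021 - 1989 = 32

32 years old


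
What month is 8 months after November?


November is month 11
11 + 8 = 19; wrap: 19 - 12 = 7

July


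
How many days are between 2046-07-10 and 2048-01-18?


From 2046-07-10 to 2048-01-18
2046-07-10: days before July = 31 + 28 + 31 + 30 + 31 + 30 = 181 (2046 is not a leap year); day of year = 181 + 10 = 191
2048-01-18: day of year = 18
Rest of 2046: 365 - 191 = 174
Full years 2047 (365): 365
Total = 174 + 365 + 18 = 557

557 days


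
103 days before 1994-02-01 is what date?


Start: 1994-02-01, subtract 103 days
Back 1 day from February 1 reaches January 31, 1994 -> 102 left
January 1994 has 31 days -> back to December 31, 1993 -> 71 left
December 1993 has 31 days -> back to November 30, 1993 -> 40 left
November 1993 has 30 days -> back to October 31, 1993 -> 10 left
October 1993: 31 - 10 = 21 -> lands on October 21

Result: 1993-10-21


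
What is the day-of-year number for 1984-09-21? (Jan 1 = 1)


Date: September 21, 1984
Days in months 1 through 8: 244
Plus 21 days in September

Day of year: 265


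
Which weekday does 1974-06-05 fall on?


Date: June 5, 1974
Anchor: Jan 1, 1974. With p = 1974 - 1 = 1973: (p + p//4 - p//100 + p//400) mod 7 = (1973 + 493 - 19 + 4) mod 7 = 2451 mod 7 = 1 -> Tuesday (Mon=0 ... Sun=6)
Days before June (Jan-May): 151; offset = 151 + 5 - 1 = 155
Weekday index = (1 + 155) mod 7 = 2

Day of the week: Wednesday


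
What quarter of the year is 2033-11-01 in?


Month: November (month 11)
Q1: Jan-Mar, Q2: Apr-Jun, Q3: Jul-Sep, Q4: Oct-Dec

Q4


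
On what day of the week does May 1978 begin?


Target: May 1, 1978
Anchor: Jan 1, 1978. With p = 1978 - 1 = 1977: (p + p//4 - p//100 + p//400) mod 7 = (1977 + 494 - 19 + 4) mod 7 = 2456 mod 7 = 6 -> Sunday (Mon=0 ... Sun=6)
Days before May (Jan-Apr): 120 days
Weekday index = (6 + 120) mod 7 = 0

Monday


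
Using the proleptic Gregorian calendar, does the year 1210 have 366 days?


Gregorian leap year rule: divisible by 4, but not by 100, unless also by 400.
1210 is not divisible by 4 -> not a leap year

No


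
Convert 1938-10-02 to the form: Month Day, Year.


ISO 1938-10-02 parses as year=1938, month=10, day=02
Month 10 -> October

October 2, 1938


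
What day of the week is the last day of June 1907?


June 1907 has 30 days
Anchor: Jan 1, 1907. With p = 1907 - 1 = 1906: (p + p//4 - p//100 + p//400) mod 7 = (1906 + 476 - 19 + 4) mod 7 = 2367 mod 7 = 1 -> Tuesday (Mon=0 ... Sun=6)
Days before June (Jan-May): 151; June 1 index = (1 + 151) mod 7 = 5 -> Saturday
Last day offset: 30 - 1 = 29 days
Weekday index = (5 + 29) mod 7 = 6

Sunday, June 30


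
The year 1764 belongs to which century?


Century = (year - 1) // 100 + 1
= (1764 - 1) // 100 + 1
= 1763 // 100 + 1
= 17 + 1

18th century


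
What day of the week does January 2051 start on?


Target: January 1, 2051
Anchor: Jan 1, 2051. With p = 2051 - 1 = 2050: (p + p//4 - p//100 + p//400) mod 7 = (2050 + 512 - 20 + 5) mod 7 = 2547 mod 7 = 6 -> Sunday (Mon=0 ... Sun=6)
Offset from anchor: 0 days
Weekday index = (6 + 0) mod 7 = 6

Sunday


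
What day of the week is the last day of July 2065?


July 2065 has 31 days
Anchor: Jan 1, 2065. With p = 2065 - 1 = 2064: (p + p//4 - p//100 + p//400) mod 7 = (2064 + 516 - 20 + 5) mod 7 = 2565 mod 7 = 3 -> Thursday (Mon=0 ... Sun=6)
Days before July (Jan-Jun): 181; July 1 index = (3 + 181) mod 7 = 2 -> Wednesday
Last day offset: 31 - 1 = 30 days
Weekday index = (2 + 30) mod 7 = 4

Friday, July 31


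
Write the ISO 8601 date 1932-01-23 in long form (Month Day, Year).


ISO 1932-01-23 parses as year=1932, month=01, day=23
Month 1 -> January

January 23, 1932


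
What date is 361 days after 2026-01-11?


Start: 2026-01-11, add 361 days
January 2026 has 31 days: 31 - 11 = 20 days to January 31 -> 341 left
February 2026 has 28 days -> 313 left
March 2026 has 31 days -> 282 left
April 2026 has 30 days -> 252 left
May 2026 has 31 days -> 221 left
June 2026 has 30 days -> 191 left
July 2026 has 31 days -> 160 left
August 2026 has 31 days -> 129 left
September 2026 has 30 days -> 99 left
October 2026 has 31 days -> 68 left
November 2026 has 30 days -> 38 left
December 2026 has 31 days -> 7 left
January 2027: 7 <= 31 -> lands on January 7

Result: 2027-01-07


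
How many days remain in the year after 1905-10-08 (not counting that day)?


Day of year: 281 of 365
Remaining = 365 - 281

84 days


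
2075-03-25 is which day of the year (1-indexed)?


Date: March 25, 2075
Days in months 1 through 2: 59
Plus 25 days in March

Day of year: 84


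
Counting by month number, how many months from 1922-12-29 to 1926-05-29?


From December 1922 to May 1926
4 years * 12 = 48 months, minus 7 months = 41

41 months


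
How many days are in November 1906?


November 1906

30 days


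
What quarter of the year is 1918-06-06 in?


Month: June (month 6)
Q1: Jan-Mar, Q2: Apr-Jun, Q3: Jul-Sep, Q4: Oct-Dec

Q2


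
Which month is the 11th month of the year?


Month 11 of 12

November


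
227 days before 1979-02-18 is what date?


Start: 1979-02-18, subtract 227 days
Back 18 days from February 18 reaches January 31, 1979 -> 209 left
January 1979 has 31 days -> back to December 31, 1978 -> 178 left
December 1978 has 31 days -> back to November 30, 1978 -> 147 left
November 1978 has 30 days -> back to October 31, 1978 -> 117 left
October 1978 has 31 days -> back to September 30, 1978 -> 86 left
September 1978 has 30 days -> back to August 31, 1978 -> 56 left
August 1978 has 31 days -> back to July 31, 1978 -> 25 left
July 1978: 31 - 25 = 6 -> lands on July 6

Result: 1978-07-06


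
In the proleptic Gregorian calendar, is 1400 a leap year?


Gregorian leap year rule: divisible by 4, but not by 100, unless also by 400.
1400 is divisible by 100 but not 400 -> not a leap year

No


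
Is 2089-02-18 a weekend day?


Anchor: Jan 1, 2089. With p = 2089 - 1 = 2088: (p + p//4 - p//100 + p//400) mod 7 = (2088 + 522 - 20 + 5) mod 7 = 2595 mod 7 = 5 -> Saturday (Mon=0 ... Sun=6)
Day of year: 49; offset = 48
Weekday index = (5 + 48) mod 7 = 4 -> Friday
Weekend days: Saturday, Sunday

No


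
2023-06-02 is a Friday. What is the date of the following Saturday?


Current: Friday
Target: Saturday
Days ahead: 1

Next Saturday: 2023-06-03


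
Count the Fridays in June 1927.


June 1927 has 30 days
Anchor: Jan 1, 1927. With p = 1927 - 1 = 1926: (p + p//4 - p//100 + p//400) mod 7 = (1926 + 481 - 19 + 4) mod 7 = 2392 mod 7 = 5 -> Saturday (Mon=0 ... Sun=6)
Days before June (Jan-May): 151; June 1 index = (5 + 151) mod 7 = 2 -> Wednesday
First Friday is June 3
Fridays: 3, 10, 17, 24

4 Fridays


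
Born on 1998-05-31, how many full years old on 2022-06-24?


Birth: 1998-05-31
Reference: 2022-06-24
Year difference: 2022 - 1998 = 24

24 years old


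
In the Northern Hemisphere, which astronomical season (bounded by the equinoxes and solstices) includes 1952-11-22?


Date: November 22
Astronomical Autumn (approx.; exact equinox/solstice day varies by year): September 22 to December 20
November 22 falls within the Autumn window

Autumn


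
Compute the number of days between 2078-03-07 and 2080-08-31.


From 2078-03-07 to 2080-08-31
2078-03-07: days before March = 31 + 28 = 59 (2078 is not a leap year); day of year = 59 + 7 = 66
2080-08-31: days before August = 31 + 29 + 31 + 30 + 31 + 30 + 31 = 213 (2080 is a leap year); day of year = 213 + 31 = 244
Rest of 2078: 365 - 66 = 299
Full years 2079 (365): 365
Total = 299 + 365 + 244 = 908

908 days


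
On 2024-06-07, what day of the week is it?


Date: June 7, 2024
Anchor: Jan 1, 2024. With p = 2024 - 1 = 2023: (p + p//4 - p//100 + p//400) mod 7 = (2023 + 505 - 20 + 5) mod 7 = 2513 mod 7 = 0 -> Monday (Mon=0 ... Sun=6)
Days before June (Jan-May): 152; offset = 152 + 7 - 1 = 158
Weekday index = (0 + 158) mod 7 = 4

Day of the week: Friday


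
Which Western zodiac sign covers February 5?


Date: February 5
Conventional tropical zodiac dates: Aquarius from January 20 onward; Pisces starts February 19
February 5 falls within the Aquarius range

Aquarius


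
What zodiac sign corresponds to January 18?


Date: January 18
Conventional tropical zodiac dates: Capricorn from December 22 onward; Aquarius starts January 20
January 18 falls within the Capricorn range

Capricorn


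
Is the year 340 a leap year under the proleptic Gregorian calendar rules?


Gregorian leap year rule: divisible by 4, but not by 100, unless also by 400.
340 is divisible by 4 but not 100 -> leap year

Yes


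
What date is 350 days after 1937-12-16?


Start: 1937-12-16, add 350 days
December 1937 has 31 days: 31 - 16 = 15 days to December 31 -> 335 left
January 1938 has 31 days -> 304 left
February 1938 has 28 days -> 276 left
March 1938 has 31 days -> 245 left
April 1938 has 30 days -> 215 left
May 1938 has 31 days -> 184 left
June 1938 has 30 days -> 154 left
July 1938 has 31 days -> 123 left
August 1938 has 31 days -> 92 left
September 1938 has 30 days -> 62 left
October 1938 has 31 days -> 31 left
November 1938 has 30 days -> 1 left
December 1938: 1 <= 31 -> lands on December 1

Result: 1938-12-01


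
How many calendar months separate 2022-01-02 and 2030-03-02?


From January 2022 to March 2030
8 years * 12 = 96 months, plus 2 months = 98

98 months


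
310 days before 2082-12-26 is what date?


Start: 2082-12-26, subtract 310 days
Back 26 days from December 26 reaches November 30, 2082 -> 284 left
November 2082 has 30 days -> back to October 31, 2082 -> 254 left
October 2082 has 31 days -> back to September 30, 2082 -> 223 left
September 2082 has 30 days -> back to August 31, 2082 -> 193 left
August 2082 has 31 days -> back to July 31, 2082 -> 162 left
July 2082 has 31 days -> back to June 30, 2082 -> 131 left
June 2082 has 30 days -> back to May 31, 2082 -> 101 left
May 2082 has 31 days -> back to April 30, 2082 -> 70 left
April 2082 has 30 days -> back to March 31, 2082 -> 40 left
March 2082 has 31 days -> back to February 28, 2082 -> 9 left
February 2082: 28 - 9 = 19 -> lands on February 19

Result: 2082-02-19


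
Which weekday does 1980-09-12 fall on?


Date: September 12, 1980
Anchor: Jan 1, 1980. With p = 1980 - 1 = 1979: (p + p//4 - p//100 + p//400) mod 7 = (1979 + 494 - 19 + 4) mod 7 = 2458 mod 7 = 1 -> Tuesday (Mon=0 ... Sun=6)
Days before September (Jan-Aug): 244; offset = 244 + 12 - 1 = 255
Weekday index = (1 + 255) mod 7 = 4

Day of the week: Friday


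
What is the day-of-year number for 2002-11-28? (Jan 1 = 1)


Date: November 28, 2002
Days in months 1 through 10: 304
Plus 28 days in November

Day of year: 332


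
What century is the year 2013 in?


Century = (year - 1) // 100 + 1
= (2013 - 1) // 100 + 1
= 2012 // 100 + 1
= 20 + 1

21st century


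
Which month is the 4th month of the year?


Month 4 of 12

April


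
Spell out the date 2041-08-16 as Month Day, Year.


ISO 2041-08-16 parses as year=2041, month=08, day=16
Month 8 -> August

August 16, 2041


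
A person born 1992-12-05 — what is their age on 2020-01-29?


Birth: 1992-12-05
Reference: 2020-01-29
Year difference: 2020 - 1992 = 28
Birthday not yet reached in 2020, subtract 1

27 years old


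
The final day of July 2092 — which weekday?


July 2092 has 31 days
Anchor: Jan 1, 2092. With p = 2092 - 1 = 2091: (p + p//4 - p//100 + p//400) mod 7 = (2091 + 522 - 20 + 5) mod 7 = 2598 mod 7 = 1 -> Tuesday (Mon=0 ... Sun=6)
Days before July (Jan-Jun): 182; July 1 index = (1 + 182) mod 7 = 1 -> Tuesday
Last day offset: 31 - 1 = 30 days
Weekday index = (1 + 30) mod 7 = 3

Thursday, July 31


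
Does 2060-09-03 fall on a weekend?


Anchor: Jan 1, 2060. With p = 2060 - 1 = 2059: (p + p//4 - p//100 + p//400) mod 7 = (2059 + 514 - 20 + 5) mod 7 = 2558 mod 7 = 3 -> Thursday (Mon=0 ... Sun=6)
Day of year: 247; offset = 246
Weekday index = (3 + 246) mod 7 = 4 -> Friday
Weekend days: Saturday, Sunday

No


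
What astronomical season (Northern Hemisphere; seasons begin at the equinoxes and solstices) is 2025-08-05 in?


Date: August 5
Astronomical Summer (approx.; exact equinox/solstice day varies by year): June 21 to September 21
August 5 falls within the Summer window

Summer


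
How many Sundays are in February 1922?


February 1922 has 28 days
Anchor: Jan 1, 1922. With p = 1922 - 1 = 1921: (p + p//4 - p//100 + p//400) mod 7 = (1921 + 480 - 19 + 4) mod 7 = 2386 mod 7 = 6 -> Sunday (Mon=0 ... Sun=6)
Days before February (Jan): 31; February 1 index = (6 + 31) mod 7 = 2 -> Wednesday
First Sunday is February 5
Sundays: 5, 12, 19, 26

4 Sundays


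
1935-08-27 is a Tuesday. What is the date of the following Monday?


Current: Tuesday
Target: Monday
Days ahead: 6

Next Monday: 1935-09-02


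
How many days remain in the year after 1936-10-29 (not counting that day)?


Day of year: 303 of 366
Remaining = 366 - 303

63 days


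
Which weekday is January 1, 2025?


Target: January 1, 2025
Anchor: Jan 1, 2025. With p = 2025 - 1 = 2024: (p + p//4 - p//100 + p//400) mod 7 = (2024 + 506 - 20 + 5) mod 7 = 2515 mod 7 = 2 -> Wednesday (Mon=0 ... Sun=6)
Offset from anchor: 0 days
Weekday index = (2 + 0) mod 7 = 2

Wednesday


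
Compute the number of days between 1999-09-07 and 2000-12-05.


From 1999-09-07 to 2000-12-05
1999-09-07: days before September = 31 + 28 + 31 + 30 + 31 + 30 + 31 + 31 = 243 (1999 is not a leap year); day of year = 243 + 7 = 250
2000-12-05: days before December = 31 + 29 + 31 + 30 + 31 + 30 + 31 + 31 + 30 + 31 + 30 = 335 (2000 is a leap year); day of year = 335 + 5 = 340
Rest of 1999: 365 - 250 = 115
Total = 115 + 340 = 455

455 days


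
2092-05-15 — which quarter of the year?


Month: May (month 5)
Q1: Jan-Mar, Q2: Apr-Jun, Q3: Jul-Sep, Q4: Oct-Dec

Q2


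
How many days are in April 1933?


April 1933

30 days


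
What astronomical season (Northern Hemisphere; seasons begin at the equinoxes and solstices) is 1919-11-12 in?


Date: November 12
Astronomical Autumn (approx.; exact equinox/solstice day varies by year): September 22 to December 20
November 12 falls within the Autumn window

Autumn


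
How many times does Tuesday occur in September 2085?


September 2085 has 30 days
Anchor: Jan 1, 2085. With p = 2085 - 1 = 2084: (p + p//4 - p//100 + p//400) mod 7 = (2084 + 521 - 20 + 5) mod 7 = 2590 mod 7 = 0 -> Monday (Mon=0 ... Sun=6)
Days before September (Jan-Aug): 243; September 1 index = (0 + 243) mod 7 = 5 -> Saturday
First Tuesday is September 4
Tuesdays: 4, 11, 18, 25

4 Tuesdays


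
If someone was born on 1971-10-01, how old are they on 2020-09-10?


Birth: 1971-10-01
Reference: 2020-09-10
Year difference: 2020 - 1971 = 49
Birthday not yet reached in 2020, subtract 1

48 years old


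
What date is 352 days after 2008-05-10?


Start: 2008-05-10, add 352 days
May 2008 has 31 days: 31 - 10 = 21 days to May 31 -> 331 left
June 2008 has 30 days -> 301 left
July 2008 has 31 days -> 270 left
August 2008 has 31 days -> 239 left
September 2008 has 30 days -> 209 left
October 2008 has 31 days -> 178 left
November 2008 has 30 days -> 148 left
December 2008 has 31 days -> 117 left
January 2009 has 31 days -> 86 left
February 2009 has 28 days -> 58 left
March 2009 has 31 days -> 27 left
April 2009: 27 <= 30 -> lands on April 27

Result: 2009-04-27


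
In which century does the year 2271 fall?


Century = (year - 1) // 100 + 1
= (2271 - 1) // 100 + 1
= 2270 // 100 + 1
= 22 + 1

23rd century


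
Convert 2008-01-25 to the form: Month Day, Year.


ISO 2008-01-25 parses as year=2008, month=01, day=25
Month 1 -> January

January 25, 2008


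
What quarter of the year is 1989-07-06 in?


Month: July (month 7)
Q1: Jan-Mar, Q2: Apr-Jun, Q3: Jul-Sep, Q4: Oct-Dec

Q3


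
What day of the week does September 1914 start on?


Target: September 1, 1914
Anchor: Jan 1, 1914. With p = 1914 - 1 = 1913: (p + p//4 - p//100 + p//400) mod 7 = (1913 + 478 - 19 + 4) mod 7 = 2376 mod 7 = 3 -> Thursday (Mon=0 ... Sun=6)
Days before September (Jan-Aug): 243 days
Weekday index = (3 + 243) mod 7 = 1

Tuesday


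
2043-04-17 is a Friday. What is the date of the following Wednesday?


Current: Friday
Target: Wednesday
Days ahead: 5

Next Wednesday: 2043-04-22


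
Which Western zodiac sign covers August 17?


Date: August 17
Conventional tropical zodiac dates: Leo from July 23 onward; Virgo starts August 23
August 17 falls within the Leo range

Leo


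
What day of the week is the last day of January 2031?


January 2031 has 31 days
Anchor: Jan 1, 2031. With p = 2031 - 1 = 2030: (p + p//4 - p//100 + p//400) mod 7 = (2030 + 507 - 20 + 5) mod 7 = 2522 mod 7 = 2 -> Wednesday (Mon=0 ... Sun=6)
January 1 is the anchor itself -> Wednesday
Last day offset: 31 - 1 = 30 days
Weekday index = (2 + 30) mod 7 = 4

Friday, January 31


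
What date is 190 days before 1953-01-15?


Start: 1953-01-15, subtract 190 days
Back 15 days from January 15 reaches December 31, 1952 -> 175 left
December 1952 has 31 days -> back to November 30, 1952 -> 144 left
November 1952 has 30 days -> back to October 31, 1952 -> 114 left
October 1952 has 31 days -> back to September 30, 1952 -> 83 left
September 1952 has 30 days -> back to August 31, 1952 -> 53 left
August 1952 has 31 days -> back to July 31, 1952 -> 22 left
July 1952: 31 - 22 = 9 -> lands on July 9

Result: 1952-07-09


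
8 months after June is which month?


June is month 6
6 + 8 = 14; wrap: 14 - 12 = 2

February


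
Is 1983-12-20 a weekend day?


Anchor: Jan 1, 1983. With p = 1983 - 1 = 1982: (p + p//4 - p//100 + p//400) mod 7 = (1982 + 495 - 19 + 4) mod 7 = 2462 mod 7 = 5 -> Saturday (Mon=0 ... Sun=6)
Day of year: 354; offset = 353
Weekday index = (5 + 353) mod 7 = 1 -> Tuesday
Weekend days: Saturday, Sunday

No


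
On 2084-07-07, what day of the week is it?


Date: July 7, 2084
Anchor: Jan 1, 2084. With p = 2084 - 1 = 2083: (p + p//4 - p//100 + p//400) mod 7 = (2083 + 520 - 20 + 5) mod 7 = 2588 mod 7 = 5 -> Saturday (Mon=0 ... Sun=6)
Days before July (Jan-Jun): 182; offset = 182 + 7 - 1 = 188
Weekday index = (5 + 188) mod 7 = 4

Day of the week: Friday


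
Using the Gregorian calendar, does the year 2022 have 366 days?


Gregorian leap year rule: divisible by 4, but not by 100, unless also by 400.
2022 is not divisible by 4 -> not a leap year

No


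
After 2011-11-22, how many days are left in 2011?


Day of year: 326 of 365
Remaining = 365 - 326

39 days


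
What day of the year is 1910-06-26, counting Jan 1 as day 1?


Date: June 26, 1910
Days in months 1 through 5: 151
Plus 26 days in June

Day of year: 177


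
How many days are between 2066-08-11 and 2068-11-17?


From 2066-08-11 to 2068-11-17
2066-08-11: days before August = 31 + 28 + 31 + 30 + 31 + 30 + 31 = 212 (2066 is not a leap year); day of year = 212 + 11 = 223
2068-11-17: days before November = 31 + 29 + 31 + 30 + 31 + 30 + 31 + 31 + 30 + 31 = 305 (2068 is a leap year); day of year = 305 + 17 = 322
Rest of 2066: 365 - 223 = 142
Full years 2067 (365): 365
Total = 142 + 365 + 322 = 829

829 days


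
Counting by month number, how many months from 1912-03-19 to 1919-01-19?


From March 1912 to January 1919
7 years * 12 = 84 months, minus 2 months = 82

82 months


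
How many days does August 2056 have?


August 2056

31 days


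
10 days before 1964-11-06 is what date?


Start: 1964-11-06, subtract 10 days
Back 6 days from November 6 reaches October 31, 1964 -> 4 left
October 1964: 31 - 4 = 27 -> lands on October 27

Result: 1964-10-27


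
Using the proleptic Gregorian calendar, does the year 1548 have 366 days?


Gregorian leap year rule: divisible by 4, but not by 100, unless also by 400.
1548 is divisible by 4 but not 100 -> leap year

Yes


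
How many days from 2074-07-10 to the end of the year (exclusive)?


Day of year: 191 of 365
Remaining = 365 - 191

174 days


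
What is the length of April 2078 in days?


April 2078

30 days


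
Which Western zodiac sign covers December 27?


Date: December 27
Conventional tropical zodiac dates: Capricorn from December 22 onward; Aquarius starts January 20
December 27 falls within the Capricorn range

Capricorn


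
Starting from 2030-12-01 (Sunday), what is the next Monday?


Current: Sunday
Target: Monday
Days ahead: 1

Next Monday: 2030-12-02


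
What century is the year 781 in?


Century = (year - 1) // 100 + 1
= (781 - 1) // 100 + 1
= 780 // 100 + 1
= 7 + 1

8th century


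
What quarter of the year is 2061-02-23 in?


Month: February (month 2)
Q1: Jan-Mar, Q2: Apr-Jun, Q3: Jul-Sep, Q4: Oct-Dec

Q1


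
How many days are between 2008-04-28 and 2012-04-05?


From 2008-04-28 to 2012-04-05
2008-04-28: days before April = 31 + 29 + 31 = 91 (2008 is a leap year); day of year = 91 + 28 = 119
2012-04-05: days before April = 31 + 29 + 31 = 91 (2012 is a leap year); day of year = 91 + 5 = 96
Rest of 2008: 366 - 119 = 247
Full years 2009 (365), 2010 (365), 2011 (365): 1095
Total = 247 + 1095 + 96 = 1438

1438 days


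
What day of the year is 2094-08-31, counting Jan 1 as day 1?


Date: August 31, 2094
Days in months 1 through 7: 212
Plus 31 days in August

Day of year: 243


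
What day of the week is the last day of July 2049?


July 2049 has 31 days
Anchor: Jan 1, 2049. With p = 2049 - 1 = 2048: (p + p//4 - p//100 + p//400) mod 7 = (2048 + 512 - 20 + 5) mod 7 = 2545 mod 7 = 4 -> Friday (Mon=0 ... Sun=6)
Days before July (Jan-Jun): 181; July 1 index = (4 + 181) mod 7 = 3 -> Thursday
Last day offset: 31 - 1 = 30 days
Weekday index = (3 + 30) mod 7 = 5

Saturday, July 31


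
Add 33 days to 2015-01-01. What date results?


Start: 2015-01-01, add 33 days
January 2015 has 31 days: 31 - 1 = 30 days to January 31 -> 3 left
February 2015: 3 <= 28 -> lands on February 3

Result: 2015-02-03


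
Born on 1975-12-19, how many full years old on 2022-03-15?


Birth: 1975-12-19
Reference: 2022-03-15
Year difference: 2022 - 1975 = 47
Birthday not yet reached in 2022, subtract 1

46 years old


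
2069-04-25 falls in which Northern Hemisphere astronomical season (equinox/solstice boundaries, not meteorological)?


Date: April 25
Astronomical Spring (approx.; exact equinox/solstice day varies by year): March 20 to June 20
April 25 falls within the Spring window

Spring
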